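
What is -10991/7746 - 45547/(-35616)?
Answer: -2147133/15326752 ≈ -0.14009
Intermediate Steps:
-10991/7746 - 45547/(-35616) = -10991*1/7746 - 45547*(-1/35616) = -10991/7746 + 45547/35616 = -2147133/15326752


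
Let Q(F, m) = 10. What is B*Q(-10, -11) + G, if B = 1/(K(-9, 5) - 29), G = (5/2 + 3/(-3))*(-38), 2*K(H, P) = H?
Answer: -3839/67 ≈ -57.299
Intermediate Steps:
K(H, P) = H/2
G = -57 (G = (5*(1/2) + 3*(-1/3))*(-38) = (5/2 - 1)*(-38) = (3/2)*(-38) = -57)
B = -2/67 (B = 1/((1/2)*(-9) - 29) = 1/(-9/2 - 29) = 1/(-67/2) = -2/67 ≈ -0.029851)
B*Q(-10, -11) + G = -2/67*10 - 57 = -20/67 - 57 = -3839/67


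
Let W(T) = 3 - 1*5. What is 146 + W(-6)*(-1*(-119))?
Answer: -92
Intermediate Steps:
W(T) = -2 (W(T) = 3 - 5 = -2)
146 + W(-6)*(-1*(-119)) = 146 - (-2)*(-119) = 146 - 2*119 = 146 - 238 = -92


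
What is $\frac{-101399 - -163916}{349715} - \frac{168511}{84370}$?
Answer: $- \frac{2146250603}{1180218182} \approx -1.8185$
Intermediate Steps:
$\frac{-101399 - -163916}{349715} - \frac{168511}{84370} = \left(-101399 + 163916\right) \frac{1}{349715} - \frac{168511}{84370} = 62517 \cdot \frac{1}{349715} - \frac{168511}{84370} = \frac{62517}{349715} - \frac{168511}{84370} = - \frac{2146250603}{1180218182}$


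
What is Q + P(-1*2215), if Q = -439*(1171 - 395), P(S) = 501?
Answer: -340163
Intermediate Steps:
Q = -340664 (Q = -439*776 = -340664)
Q + P(-1*2215) = -340664 + 501 = -340163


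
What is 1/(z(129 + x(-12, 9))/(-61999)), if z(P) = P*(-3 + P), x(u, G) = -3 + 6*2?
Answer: -61999/18630 ≈ -3.3279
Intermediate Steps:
x(u, G) = 9 (x(u, G) = -3 + 12 = 9)
1/(z(129 + x(-12, 9))/(-61999)) = 1/(((129 + 9)*(-3 + (129 + 9)))/(-61999)) = 1/((138*(-3 + 138))*(-1/61999)) = 1/((138*135)*(-1/61999)) = 1/(18630*(-1/61999)) = 1/(-18630/61999) = -61999/18630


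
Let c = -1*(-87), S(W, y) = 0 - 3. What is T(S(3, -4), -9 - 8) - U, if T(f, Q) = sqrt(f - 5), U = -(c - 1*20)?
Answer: 67 + 2*I*sqrt(2) ≈ 67.0 + 2.8284*I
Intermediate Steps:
S(W, y) = -3
c = 87
U = -67 (U = -(87 - 1*20) = -(87 - 20) = -1*67 = -67)
T(f, Q) = sqrt(-5 + f)
T(S(3, -4), -9 - 8) - U = sqrt(-5 - 3) - 1*(-67) = sqrt(-8) + 67 = 2*I*sqrt(2) + 67 = 67 + 2*I*sqrt(2)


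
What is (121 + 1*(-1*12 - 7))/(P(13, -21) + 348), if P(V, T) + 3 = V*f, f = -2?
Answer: 102/319 ≈ 0.31975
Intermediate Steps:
P(V, T) = -3 - 2*V (P(V, T) = -3 + V*(-2) = -3 - 2*V)
(121 + 1*(-1*12 - 7))/(P(13, -21) + 348) = (121 + 1*(-1*12 - 7))/((-3 - 2*13) + 348) = (121 + 1*(-12 - 7))/((-3 - 26) + 348) = (121 + 1*(-19))/(-29 + 348) = (121 - 19)/319 = 102*(1/319) = 102/319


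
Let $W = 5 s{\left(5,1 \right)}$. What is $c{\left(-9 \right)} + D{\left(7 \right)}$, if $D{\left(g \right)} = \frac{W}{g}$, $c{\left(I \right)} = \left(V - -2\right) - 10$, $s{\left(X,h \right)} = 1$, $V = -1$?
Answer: $- \frac{58}{7} \approx -8.2857$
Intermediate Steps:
$c{\left(I \right)} = -9$ ($c{\left(I \right)} = \left(-1 - -2\right) - 10 = \left(-1 + 2\right) - 10 = 1 - 10 = -9$)
$W = 5$ ($W = 5 \cdot 1 = 5$)
$D{\left(g \right)} = \frac{5}{g}$
$c{\left(-9 \right)} + D{\left(7 \right)} = -9 + \frac{5}{7} = - \frac{58}{7}$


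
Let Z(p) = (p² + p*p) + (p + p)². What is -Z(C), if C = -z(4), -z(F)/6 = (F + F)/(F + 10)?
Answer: -3456/49 ≈ -70.531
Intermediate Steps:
z(F) = -12*F/(10 + F) (z(F) = -6*(F + F)/(F + 10) = -6*2*F/(10 + F) = -12*F/(10 + F))
C = 24/7 (C = -(-12)*4/(10 + 4) = -(-12)*4/14 = -1*(-24/7) = 24/7 ≈ 3.4286)
Z(p) = 6*p² (Z(p) = (p² + p²) + (2*p)² = 2*p² + 4*p² = 6*p²)
-Z(C) = -6*(24/7)² = -6*576/49 = -1*3456/49 = -3456/49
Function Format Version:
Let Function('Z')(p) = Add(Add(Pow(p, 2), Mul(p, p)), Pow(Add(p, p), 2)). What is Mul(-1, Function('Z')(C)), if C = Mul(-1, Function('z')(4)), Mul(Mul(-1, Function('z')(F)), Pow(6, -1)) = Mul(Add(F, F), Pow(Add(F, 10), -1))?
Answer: Rational(-3456, 49) ≈ -70.531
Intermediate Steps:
Function('z')(F) = Mul(-12, F, Pow(Add(10, F), -1)) (Function('z')(F) = Mul(-6, Mul(Add(F, F), Pow(Add(F, 10), -1))) = Mul(-6, Mul(Mul(2, F), Pow(Add(10, F), -1))) = Mul(-6, Mul(2, F, Pow(Add(10, F), -1))) = Mul(-12, F, Pow(Add(10, F), -1)))
C = Rational(24, 7) (C = Mul(-1, Mul(-12, 4, Pow(Add(10, 4), -1))) = Mul(-1, Mul(-12, 4, Pow(14, -1))) = Mul(-1, Mul(-12, 4, Rational(1, 14))) = Mul(-1, Rational(-24, 7)) = Rational(24, 7) ≈ 3.4286)
Function('Z')(p) = Mul(6, Pow(p, 2)) (Function('Z')(p) = Add(Add(Pow(p, 2), Pow(p, 2)), Pow(Mul(2, p), 2)) = Add(Mul(2, Pow(p, 2)), Mul(4, Pow(p, 2))) = Mul(6, Pow(p, 2)))
Mul(-1, Function('Z')(C)) = Mul(-1, Mul(6, Pow(Rational(24, 7), 2))) = Mul(-1, Mul(6, Rational(576, 49))) = Mul(-1, Rational(3456, 49)) = Rational(-3456, 49)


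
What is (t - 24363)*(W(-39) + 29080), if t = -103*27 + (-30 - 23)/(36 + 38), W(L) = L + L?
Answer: -29128289209/37 ≈ -7.8725e+8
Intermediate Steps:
W(L) = 2*L
t = -205847/74 (t = -2781 - 53/74 = -205847/74 ≈ -2781.7)
(t - 24363)*(W(-39) + 29080) = (-205847/74 - 24363)*(2*(-39) + 29080) = -2008709*(-78 + 29080)/74 = -2008709/74*29002 = -29128289209/37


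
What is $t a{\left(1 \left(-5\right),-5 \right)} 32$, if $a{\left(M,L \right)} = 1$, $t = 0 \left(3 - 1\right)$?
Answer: $0$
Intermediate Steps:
$t = 0$ ($t = 0 \cdot 2 = 0$)
$t a{\left(1 \left(-5\right),-5 \right)} 32 = 0 \cdot 1 \cdot 32 = 0 \cdot 32 = 0$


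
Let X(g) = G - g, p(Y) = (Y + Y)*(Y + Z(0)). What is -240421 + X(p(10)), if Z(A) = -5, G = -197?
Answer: -240718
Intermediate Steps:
p(Y) = 2*Y*(-5 + Y) (p(Y) = (Y + Y)*(Y - 5) = (2*Y)*(-5 + Y) = 2*Y*(-5 + Y))
X(g) = -197 - g
-240421 + X(p(10)) = -240421 + (-197 - 2*10*(-5 + 10)) = -240421 + (-197 - 2*10*5) = -240421 + (-197 - 1*100) = -240421 + (-197 - 100) = -240421 - 297 = -240718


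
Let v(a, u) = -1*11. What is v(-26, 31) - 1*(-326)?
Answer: 315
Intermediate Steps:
v(a, u) = -11
v(-26, 31) - 1*(-326) = -11 - 1*(-326) = -11 + 326 = 315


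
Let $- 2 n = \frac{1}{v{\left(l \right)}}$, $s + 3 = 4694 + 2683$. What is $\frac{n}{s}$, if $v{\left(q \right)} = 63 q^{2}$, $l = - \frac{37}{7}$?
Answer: $- \frac{7}{181710108} \approx -3.8523 \cdot 10^{-8}$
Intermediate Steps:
$l = - \frac{37}{7}$ ($l = \left(-37\right) \frac{1}{7} = - \frac{37}{7} \approx -5.2857$)
$s = 7374$ ($s = -3 + \left(4694 + 2683\right) = -3 + 7377 = 7374$)
$n = - \frac{7}{24642}$ ($n = - \frac{1}{2 \cdot 63 \left(- \frac{37}{7}\right)^{2}} = - \frac{1}{2 \cdot 63 \cdot \frac{1369}{49}} = - \frac{1}{2 \cdot \frac{12321}{7}} = \left(- \frac{1}{2}\right) \frac{7}{12321} = - \frac{7}{24642} \approx -0.00028407$)
$\frac{n}{s} = - \frac{7}{24642 \cdot 7374} = \left(- \frac{7}{24642}\right) \frac{1}{7374} = - \frac{7}{181710108}$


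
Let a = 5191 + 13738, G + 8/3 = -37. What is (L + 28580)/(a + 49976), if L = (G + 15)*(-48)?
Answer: 29764/68905 ≈ 0.43196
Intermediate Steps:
G = -119/3 (G = -8/3 - 37 = -119/3 ≈ -39.667)
a = 18929
L = 1184 (L = (-119/3 + 15)*(-48) = -74/3*(-48) = 1184)
(L + 28580)/(a + 49976) = (1184 + 28580)/(18929 + 49976) = 29764/68905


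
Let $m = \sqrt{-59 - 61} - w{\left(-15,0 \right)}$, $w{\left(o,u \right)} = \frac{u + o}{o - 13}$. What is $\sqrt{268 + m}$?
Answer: $\frac{\sqrt{52423 + 392 i \sqrt{30}}}{14} \approx 16.358 + 0.33484 i$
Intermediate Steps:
$w{\left(o,u \right)} = \frac{o + u}{-13 + o}$
$m = - \frac{15}{28} + 2 i \sqrt{30}$ ($m = \sqrt{-59 - 61} - \frac{-15 + 0}{-13 - 15} = \sqrt{-120} - \frac{1}{-28} \left(-15\right) = 2 i \sqrt{30} - \left(- \frac{1}{28}\right) \left(-15\right) = 2 i \sqrt{30} - \frac{15}{28} = - \frac{15}{28} + 2 i \sqrt{30} \approx -0.53571 + 10.954 i$)
$\sqrt{268 + m} = \sqrt{268 - \left(\frac{15}{28} - 2 i \sqrt{30}\right)} = \sqrt{\frac{7489}{28} + 2 i \sqrt{30}}$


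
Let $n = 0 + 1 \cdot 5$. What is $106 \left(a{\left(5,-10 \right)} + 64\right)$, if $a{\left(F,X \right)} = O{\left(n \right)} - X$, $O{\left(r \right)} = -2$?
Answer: $7632$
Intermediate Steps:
$n = 5$ ($n = 0 + 5 = 5$)
$a{\left(F,X \right)} = -2 - X$
$106 \left(a{\left(5,-10 \right)} + 64\right) = 106 \left(\left(-2 - -10\right) + 64\right) = 106 \left(\left(-2 + 10\right) + 64\right) = 106 \left(8 + 64\right) = 106 \cdot 72 = 7632$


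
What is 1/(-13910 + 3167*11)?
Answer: 1/20927 ≈ 4.7785e-5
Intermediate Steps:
1/(-13910 + 3167*11) = 1/(-13910 + 34837) = 1/20927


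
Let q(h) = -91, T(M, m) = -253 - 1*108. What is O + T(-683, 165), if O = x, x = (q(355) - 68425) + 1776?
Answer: -67101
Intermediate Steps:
T(M, m) = -361 (T(M, m) = -253 - 108 = -361)
x = -66740 (x = (-91 - 68425) + 1776 = -68516 + 1776 = -66740)
O = -66740
O + T(-683, 165) = -66740 - 361 = -67101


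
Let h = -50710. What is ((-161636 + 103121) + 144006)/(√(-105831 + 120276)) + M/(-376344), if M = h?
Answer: 25355/188172 + 9499*√1605/535 ≈ 711.45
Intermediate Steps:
M = -50710
((-161636 + 103121) + 144006)/(√(-105831 + 120276)) + M/(-376344) = ((-161636 + 103121) + 144006)/(√(-105831 + 120276)) - 50710/(-376344) = (-58515 + 144006)/(√14445) - 50710*(-1/376344) = 85491/((3*√1605)) + 25355/188172 = 85491*(√1605/4815) + 25355/188172 = 9499*√1605/535 + 25355/188172 = 25355/188172 + 9499*√1605/535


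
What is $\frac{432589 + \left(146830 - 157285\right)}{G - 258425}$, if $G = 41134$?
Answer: $- \frac{422134}{217291} \approx -1.9427$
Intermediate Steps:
$\frac{432589 + \left(146830 - 157285\right)}{G - 258425} = \frac{432589 + \left(146830 - 157285\right)}{41134 - 258425} = \frac{432589 + \left(146830 - 157285\right)}{-217291} = \left(432589 - 10455\right) \left(- \frac{1}{217291}\right) = 422134 \left(- \frac{1}{217291}\right) = - \frac{422134}{217291}$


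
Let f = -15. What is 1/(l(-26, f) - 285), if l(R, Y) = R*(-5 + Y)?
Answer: 1/235 ≈ 0.0042553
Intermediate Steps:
1/(l(-26, f) - 285) = 1/(-26*(-5 - 15) - 285) = 1/(-26*(-20) - 285) = 1/(520 - 285) = 1/235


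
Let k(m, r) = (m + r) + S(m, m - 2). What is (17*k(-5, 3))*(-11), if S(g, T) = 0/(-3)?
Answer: 374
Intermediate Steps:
S(g, T) = 0 (S(g, T) = 0*(-⅓) = 0)
k(m, r) = m + r (k(m, r) = (m + r) + 0 = m + r)
(17*k(-5, 3))*(-11) = (17*(-5 + 3))*(-11) = (17*(-2))*(-11) = -34*(-11) = 374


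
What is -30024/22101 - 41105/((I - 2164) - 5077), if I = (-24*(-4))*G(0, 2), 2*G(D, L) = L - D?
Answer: 332825/75737 ≈ 4.3945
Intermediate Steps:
G(D, L) = L/2 - D/2 (G(D, L) = (L - D)/2 = L/2 - D/2)
I = 96 (I = (-24*(-4))*((½)*2 - ½*0) = 96*(1 + 0) = 96*1 = 96)
-30024/22101 - 41105/((I - 2164) - 5077) = -30024/22101 - 41105/((96 - 2164) - 5077) = -30024*1/22101 - 41105/(-2068 - 5077) = -72/53 - 41105/(-7145) = -72/53 - 41105*(-1/7145) = -72/53 + 8221/1429 = 332825/75737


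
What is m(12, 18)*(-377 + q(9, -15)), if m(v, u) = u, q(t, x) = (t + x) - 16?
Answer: -7182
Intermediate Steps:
q(t, x) = -16 + t + x
m(12, 18)*(-377 + q(9, -15)) = 18*(-377 + (-16 + 9 - 15)) = 18*(-377 - 22) = 18*(-399) = -7182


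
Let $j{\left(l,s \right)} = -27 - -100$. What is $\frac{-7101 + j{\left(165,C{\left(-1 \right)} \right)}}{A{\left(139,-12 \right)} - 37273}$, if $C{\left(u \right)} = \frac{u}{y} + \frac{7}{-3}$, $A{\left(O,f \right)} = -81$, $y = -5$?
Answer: $\frac{3514}{18677} \approx 0.18815$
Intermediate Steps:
$C{\left(u \right)} = - \frac{7}{3} - \frac{u}{5}$ ($C{\left(u \right)} = \frac{u}{-5} + \frac{7}{-3} = u \left(- \frac{1}{5}\right) + 7 \left(- \frac{1}{3}\right) = - \frac{u}{5} - \frac{7}{3} = - \frac{7}{3} - \frac{u}{5}$)
$j{\left(l,s \right)} = 73$ ($j{\left(l,s \right)} = -27 + 100 = 73$)
$\frac{-7101 + j{\left(165,C{\left(-1 \right)} \right)}}{A{\left(139,-12 \right)} - 37273} = \frac{-7101 + 73}{-81 - 37273} = - \frac{7028}{-37354} = \left(-7028\right) \left(- \frac{1}{37354}\right) = \frac{3514}{18677}$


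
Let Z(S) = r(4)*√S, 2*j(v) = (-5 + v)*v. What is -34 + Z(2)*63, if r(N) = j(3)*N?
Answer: -34 - 756*√2 ≈ -1103.1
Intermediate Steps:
j(v) = v*(-5 + v)/2 (j(v) = ((-5 + v)*v)/2 = (v*(-5 + v))/2 = v*(-5 + v)/2)
r(N) = -3*N (r(N) = ((½)*3*(-5 + 3))*N = ((½)*3*(-2))*N = -3*N)
Z(S) = -12*√S (Z(S) = (-3*4)*√S = -12*√S)
-34 + Z(2)*63 = -34 - 12*√2*63 = -34 - 756*√2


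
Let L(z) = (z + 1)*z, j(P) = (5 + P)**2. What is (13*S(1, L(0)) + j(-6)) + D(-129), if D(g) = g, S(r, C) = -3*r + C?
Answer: -167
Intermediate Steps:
L(z) = z*(1 + z) (L(z) = (1 + z)*z = z*(1 + z))
S(r, C) = C - 3*r
(13*S(1, L(0)) + j(-6)) + D(-129) = (13*(0*(1 + 0) - 3*1) + (5 - 6)**2) - 129 = (13*(0*1 - 3) + (-1)**2) - 129 = (13*(0 - 3) + 1) - 129 = (13*(-3) + 1) - 129 = (-39 + 1) - 129 = -38 - 129 = -167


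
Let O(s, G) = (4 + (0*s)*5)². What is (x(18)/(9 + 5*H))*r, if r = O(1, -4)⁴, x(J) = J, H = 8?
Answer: 1179648/49 ≈ 24074.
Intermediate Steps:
O(s, G) = 16 (O(s, G) = (4 + 0*5)² = (4 + 0)² = 4² = 16)
r = 65536 (r = 16⁴ = 65536)
(x(18)/(9 + 5*H))*r = (18/(9 + 5*8))*65536 = (18/(9 + 40))*65536 = (18/49)*65536 = 1179648/49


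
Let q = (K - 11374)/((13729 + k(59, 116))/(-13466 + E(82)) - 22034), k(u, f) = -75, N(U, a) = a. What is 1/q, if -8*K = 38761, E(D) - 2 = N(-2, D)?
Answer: 1179490568/868177323 ≈ 1.3586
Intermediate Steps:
E(D) = 2 + D
K = -38761/8 (K = -⅛*38761 = -38761/8 ≈ -4845.1)
q = 868177323/1179490568 (q = (-38761/8 - 11374)/((13729 - 75)/(-13466 + (2 + 82)) - 22034) = -129753/(8*(13654/(-13466 + 84) - 22034)) = -129753/(8*(13654/(-13382) - 22034)) = -129753/(8*(13654*(-1/13382) - 22034)) = -129753/(8*(-6827/6691 - 22034)) = -129753/(8*(-147436321/6691)) = -129753/8*(-6691/147436321) = 868177323/1179490568 ≈ 0.73606)
1/q = 1/(868177323/1179490568) = 1179490568/868177323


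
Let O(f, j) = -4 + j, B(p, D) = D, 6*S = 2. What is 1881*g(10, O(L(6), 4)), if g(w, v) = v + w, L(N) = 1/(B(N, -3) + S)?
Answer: 18810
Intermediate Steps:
S = ⅓ (S = (⅙)*2 = ⅓ ≈ 0.33333)
L(N) = -3/8 (L(N) = 1/(-3 + ⅓) = 1/(-8/3) = -3/8)
1881*g(10, O(L(6), 4)) = 1881*((-4 + 4) + 10) = 1881*(0 + 10) = 1881*10 = 18810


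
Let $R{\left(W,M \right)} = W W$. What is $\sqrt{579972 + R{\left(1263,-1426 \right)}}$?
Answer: $\sqrt{2175141} \approx 1474.8$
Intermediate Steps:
$R{\left(W,M \right)} = W^{2}$
$\sqrt{579972 + R{\left(1263,-1426 \right)}} = \sqrt{579972 + 1263^{2}} = \sqrt{579972 + 1595169} = \sqrt{2175141}$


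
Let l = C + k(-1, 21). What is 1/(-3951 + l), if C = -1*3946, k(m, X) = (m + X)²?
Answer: -1/7497 ≈ -0.00013339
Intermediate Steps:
k(m, X) = (X + m)²
C = -3946
l = -3546 (l = -3946 + (21 - 1)² = -3946 + 20² = -3946 + 400 = -3546)
1/(-3951 + l) = 1/(-3951 - 3546) = 1/(-7497) = -1/7497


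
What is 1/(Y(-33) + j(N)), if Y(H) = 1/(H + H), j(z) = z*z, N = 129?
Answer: 66/1098305 ≈ 6.0093e-5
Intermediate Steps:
j(z) = z**2
Y(H) = 1/(2*H)
1/(Y(-33) + j(N)) = 1/((1/2)/(-33) + 129**2) = 1/((1/2)*(-1/33) + 16641) = 1/(-1/66 + 16641) = 1/(1098305/66) = 66/1098305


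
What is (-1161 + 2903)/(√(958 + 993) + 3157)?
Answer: 2749747/4982349 - 871*√1951/4982349 ≈ 0.54418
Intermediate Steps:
(-1161 + 2903)/(√(958 + 993) + 3157) = 1742/(√1951 + 3157) = 1742/(3157 + √1951)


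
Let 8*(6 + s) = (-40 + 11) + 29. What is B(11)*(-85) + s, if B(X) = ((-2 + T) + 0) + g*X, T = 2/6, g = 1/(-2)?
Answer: 3619/6 ≈ 603.17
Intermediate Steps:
g = -1/2 ≈ -0.50000
s = -6 (s = -6 + ((-40 + 11) + 29)/8 = -6 + (-29 + 29)/8 = -6 + (1/8)*0 = -6 + 0 = -6)
T = 1/3 (T = 2*(1/6) = 1/3 ≈ 0.33333)
B(X) = -5/3 - X/2 (B(X) = ((-2 + 1/3) + 0) - X/2 = (-5/3 + 0) - X/2 = -5/3 - X/2)
B(11)*(-85) + s = (-5/3 - 1/2*11)*(-85) - 6 = (-5/3 - 11/2)*(-85) - 6 = -43/6*(-85) - 6 = 3655/6 - 6 = 3619/6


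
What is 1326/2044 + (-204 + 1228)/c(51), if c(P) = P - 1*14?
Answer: 1071059/37814 ≈ 28.324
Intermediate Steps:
c(P) = -14 + P (c(P) = P - 14 = -14 + P)
1326/2044 + (-204 + 1228)/c(51) = 1326/2044 + (-204 + 1228)/(-14 + 51) = 1326*(1/2044) + 1024/37 = 663/1022 + 1024*(1/37) = 663/1022 + 1024/37 = 1071059/37814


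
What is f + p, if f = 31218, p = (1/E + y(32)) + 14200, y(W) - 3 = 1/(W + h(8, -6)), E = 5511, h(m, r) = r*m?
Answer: 4005036601/88176 ≈ 45421.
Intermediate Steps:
h(m, r) = m*r
y(W) = 3 + 1/(-48 + W) (y(W) = 3 + 1/(W + 8*(-6)) = 3 + 1/(W - 48) = 3 + 1/(-48 + W))
p = 1252358233/88176 (p = (1/5511 + (-143 + 3*32)/(-48 + 32)) + 14200 = (1/5511 + (-143 + 96)/(-16)) + 14200 = (1/5511 - 1/16*(-47)) + 14200 = (1/5511 + 47/16) + 14200 = 259033/88176 + 14200 = 1252358233/88176 ≈ 14203.)
f + p = 31218 + 1252358233/88176 = 4005036601/88176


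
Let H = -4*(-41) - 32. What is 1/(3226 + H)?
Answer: 1/3358 ≈ 0.00029780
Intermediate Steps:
H = 132 (H = 164 - 32 = 132)
1/(3226 + H) = 1/(3226 + 132) = 1/3358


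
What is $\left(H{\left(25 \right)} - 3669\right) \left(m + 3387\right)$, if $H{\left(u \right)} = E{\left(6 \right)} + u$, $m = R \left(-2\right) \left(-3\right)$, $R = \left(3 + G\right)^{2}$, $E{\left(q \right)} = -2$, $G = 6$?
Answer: $-14120958$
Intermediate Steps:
$R = 81$ ($R = \left(3 + 6\right)^{2} = 9^{2} = 81$)
$m = 486$ ($m = 81 \left(-2\right) \left(-3\right) = \left(-162\right) \left(-3\right) = 486$)
$H{\left(u \right)} = -2 + u$
$\left(H{\left(25 \right)} - 3669\right) \left(m + 3387\right) = \left(\left(-2 + 25\right) - 3669\right) \left(486 + 3387\right) = \left(23 - 3669\right) 3873 = \left(-3646\right) 3873 = -14120958$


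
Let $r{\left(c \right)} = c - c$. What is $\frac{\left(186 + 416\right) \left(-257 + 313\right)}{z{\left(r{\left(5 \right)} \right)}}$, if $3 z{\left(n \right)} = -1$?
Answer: $-101136$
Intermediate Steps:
$r{\left(c \right)} = 0$
$z{\left(n \right)} = - \frac{1}{3}$ ($z{\left(n \right)} = \frac{1}{3} \left(-1\right) = - \frac{1}{3}$)
$\frac{\left(186 + 416\right) \left(-257 + 313\right)}{z{\left(r{\left(5 \right)} \right)}} = \frac{\left(186 + 416\right) \left(-257 + 313\right)}{- \frac{1}{3}} = 602 \cdot 56 \left(-3\right) = 33712 \left(-3\right) = -101136$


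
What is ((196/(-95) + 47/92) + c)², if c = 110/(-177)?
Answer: 11308148092081/2393147120400 ≈ 4.7252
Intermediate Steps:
c = -110/177 (c = 110*(-1/177) = -110/177 ≈ -0.62147)
((196/(-95) + 47/92) + c)² = ((196/(-95) + 47/92) - 110/177)² = ((196*(-1/95) + 47*(1/92)) - 110/177)² = ((-196/95 + 47/92) - 110/177)² = (-13567/8740 - 110/177)² = (-3362759/1546980)² = 11308148092081/2393147120400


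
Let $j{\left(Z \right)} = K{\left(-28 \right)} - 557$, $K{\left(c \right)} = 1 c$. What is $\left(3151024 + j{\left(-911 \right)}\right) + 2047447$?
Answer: $5197886$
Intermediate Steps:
$K{\left(c \right)} = c$
$j{\left(Z \right)} = -585$ ($j{\left(Z \right)} = -28 - 557 = -585$)
$\left(3151024 + j{\left(-911 \right)}\right) + 2047447 = \left(3151024 - 585\right) + 2047447 = 3150439 + 2047447 = 5197886$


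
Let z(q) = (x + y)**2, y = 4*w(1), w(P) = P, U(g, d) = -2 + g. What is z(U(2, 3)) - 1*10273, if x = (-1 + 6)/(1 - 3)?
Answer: -41083/4 ≈ -10271.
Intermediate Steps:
x = -5/2 (x = 5/(-2) = 5*(-1/2) = -5/2 ≈ -2.5000)
y = 4 (y = 4*1 = 4)
z(q) = 9/4 (z(q) = (-5/2 + 4)**2 = (3/2)**2 = 9/4)
z(U(2, 3)) - 1*10273 = 9/4 - 1*10273 = 9/4 - 10273 = -41083/4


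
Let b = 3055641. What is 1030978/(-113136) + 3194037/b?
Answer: -464823012811/57617166696 ≈ -8.0674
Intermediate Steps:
1030978/(-113136) + 3194037/b = 1030978/(-113136) + 3194037/3055641 = 1030978*(-1/113136) + 3194037*(1/3055641) = -515489/56568 + 1064679/1018547 = -464823012811/57617166696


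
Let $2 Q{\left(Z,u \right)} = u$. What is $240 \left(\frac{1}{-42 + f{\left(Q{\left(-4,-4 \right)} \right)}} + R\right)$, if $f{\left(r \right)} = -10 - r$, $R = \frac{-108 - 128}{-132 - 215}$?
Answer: $\frac{274872}{1735} \approx 158.43$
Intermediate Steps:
$Q{\left(Z,u \right)} = \frac{u}{2}$
$R = \frac{236}{347}$ ($R = - \frac{236}{-347} = \left(-236\right) \left(- \frac{1}{347}\right) = \frac{236}{347} \approx 0.68011$)
$240 \left(\frac{1}{-42 + f{\left(Q{\left(-4,-4 \right)} \right)}} + R\right) = 240 \left(\frac{1}{-42 - \left(10 + \frac{1}{2} \left(-4\right)\right)} + \frac{236}{347}\right) = 240 \left(\frac{1}{-42 - 8} + \frac{236}{347}\right) = 240 \left(\frac{1}{-50} + \frac{236}{347}\right) = 240 \left(- \frac{1}{50} + \frac{236}{347}\right) = 240 \cdot \frac{11453}{17350} = \frac{274872}{1735}$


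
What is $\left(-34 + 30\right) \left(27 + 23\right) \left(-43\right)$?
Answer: $8600$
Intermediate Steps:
$\left(-34 + 30\right) \left(27 + 23\right) \left(-43\right) = \left(-4\right) 50 \left(-43\right) = \left(-200\right) \left(-43\right) = 8600$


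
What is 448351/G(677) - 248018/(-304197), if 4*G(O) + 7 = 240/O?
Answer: -369334959097094/1368582303 ≈ -2.6987e+5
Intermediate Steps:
G(O) = -7/4 + 60/O (G(O) = -7/4 + (240/O)/4 = -7/4 + 60/O)
448351/G(677) - 248018/(-304197) = 448351/(-7/4 + 60/677) - 248018/(-304197) = 448351/(-7/4 + 60*(1/677)) - 248018*(-1/304197) = 448351/(-7/4 + 60/677) + 248018/304197 = 448351/(-4499/2708) + 248018/304197 = 448351*(-2708/4499) + 248018/304197 = -1214134508/4499 + 248018/304197 = -369334959097094/1368582303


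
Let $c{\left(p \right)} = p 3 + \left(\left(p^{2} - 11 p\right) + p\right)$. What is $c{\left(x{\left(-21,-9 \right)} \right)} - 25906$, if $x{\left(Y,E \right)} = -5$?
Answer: $-25846$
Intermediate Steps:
$c{\left(p \right)} = p^{2} - 7 p$ ($c{\left(p \right)} = 3 p + \left(p^{2} - 10 p\right) = p^{2} - 7 p$)
$c{\left(x{\left(-21,-9 \right)} \right)} - 25906 = - 5 \left(-7 - 5\right) - 25906 = \left(-5\right) \left(-12\right) - 25906 = 60 - 25906 = -25846$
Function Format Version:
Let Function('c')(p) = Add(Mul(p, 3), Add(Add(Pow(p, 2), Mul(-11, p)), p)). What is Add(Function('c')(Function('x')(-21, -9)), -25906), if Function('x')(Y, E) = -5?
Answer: -25846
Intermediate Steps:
Function('c')(p) = Add(Pow(p, 2), Mul(-7, p)) (Function('c')(p) = Add(Mul(3, p), Add(Pow(p, 2), Mul(-10, p))) = Add(Pow(p, 2), Mul(-7, p)))
Add(Function('c')(Function('x')(-21, -9)), -25906) = Add(Mul(-5, Add(-7, -5)), -25906) = Add(Mul(-5, -12), -25906) = Add(60, -25906) = -25846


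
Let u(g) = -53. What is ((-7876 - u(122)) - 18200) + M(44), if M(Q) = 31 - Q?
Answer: -26036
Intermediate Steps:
((-7876 - u(122)) - 18200) + M(44) = ((-7876 - 1*(-53)) - 18200) + (31 - 1*44) = ((-7876 + 53) - 18200) + (31 - 44) = (-7823 - 18200) - 13 = -26023 - 13 = -26036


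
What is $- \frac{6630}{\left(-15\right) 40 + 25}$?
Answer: $\frac{1326}{115} \approx 11.53$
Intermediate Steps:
$- \frac{6630}{\left(-15\right) 40 + 25} = - \frac{6630}{-600 + 25} = - \frac{6630}{-575} = \left(-6630\right) \left(- \frac{1}{575}\right) = \frac{1326}{115}$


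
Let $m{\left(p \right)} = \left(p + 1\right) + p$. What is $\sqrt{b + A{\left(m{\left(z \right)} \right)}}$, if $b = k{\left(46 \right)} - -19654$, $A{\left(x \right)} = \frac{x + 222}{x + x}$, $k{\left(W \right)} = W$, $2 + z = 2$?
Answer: $\frac{\sqrt{79246}}{2} \approx 140.75$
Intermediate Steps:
$z = 0$ ($z = -2 + 2 = 0$)
$m{\left(p \right)} = 1 + 2 p$ ($m{\left(p \right)} = \left(1 + p\right) + p = 1 + 2 p$)
$A{\left(x \right)} = \frac{222 + x}{2 x}$
$b = 19700$ ($b = 46 - -19654 = 46 + 19654 = 19700$)
$\sqrt{b + A{\left(m{\left(z \right)} \right)}} = \sqrt{19700 + \frac{222 + \left(1 + 2 \cdot 0\right)}{2 \left(1 + 2 \cdot 0\right)}} = \sqrt{19700 + \frac{222 + \left(1 + 0\right)}{2 \left(1 + 0\right)}} = \sqrt{19700 + \frac{222 + 1}{2 \cdot 1}} = \sqrt{19700 + \frac{1}{2} \cdot 1 \cdot 223} = \sqrt{19700 + \frac{223}{2}} = \sqrt{\frac{39623}{2}} = \frac{\sqrt{79246}}{2}$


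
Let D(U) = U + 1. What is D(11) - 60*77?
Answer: -4608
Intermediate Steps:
D(U) = 1 + U
D(11) - 60*77 = (1 + 11) - 60*77 = 12 - 4620 = -4608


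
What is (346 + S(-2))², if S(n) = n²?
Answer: 122500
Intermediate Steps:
(346 + S(-2))² = (346 + (-2)²)² = (346 + 4)² = 350² = 122500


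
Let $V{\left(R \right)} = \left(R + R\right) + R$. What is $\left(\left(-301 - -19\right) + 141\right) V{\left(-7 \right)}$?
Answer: $2961$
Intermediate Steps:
$V{\left(R \right)} = 3 R$ ($V{\left(R \right)} = 2 R + R = 3 R$)
$\left(\left(-301 - -19\right) + 141\right) V{\left(-7 \right)} = \left(\left(-301 - -19\right) + 141\right) 3 \left(-7\right) = \left(\left(-301 + 19\right) + 141\right) \left(-21\right) = \left(-282 + 141\right) \left(-21\right) = \left(-141\right) \left(-21\right) = 2961$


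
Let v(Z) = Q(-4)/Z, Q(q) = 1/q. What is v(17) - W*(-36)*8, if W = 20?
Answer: 391679/68 ≈ 5760.0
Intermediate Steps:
v(Z) = -1/(4*Z) (v(Z) = 1/((-4)*Z) = -1/(4*Z))
v(17) - W*(-36)*8 = -¼/17 - 20*(-36)*8 = -¼*1/17 - (-720)*8 = -1/68 - 1*(-5760) = -1/68 + 5760 = 391679/68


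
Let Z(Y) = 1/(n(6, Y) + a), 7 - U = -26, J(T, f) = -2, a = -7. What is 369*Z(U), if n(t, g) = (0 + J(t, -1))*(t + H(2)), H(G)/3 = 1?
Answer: -369/25 ≈ -14.760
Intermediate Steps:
H(G) = 3 (H(G) = 3*1 = 3)
U = 33 (U = 7 - 1*(-26) = 7 + 26 = 33)
n(t, g) = -6 - 2*t (n(t, g) = (0 - 2)*(t + 3) = -2*(3 + t) = -6 - 2*t)
Z(Y) = -1/25 (Z(Y) = 1/((-6 - 2*6) - 7) = 1/((-6 - 12) - 7) = 1/(-18 - 7) = 1/(-25) = -1/25)
369*Z(U) = 369*(-1/25) = -369/25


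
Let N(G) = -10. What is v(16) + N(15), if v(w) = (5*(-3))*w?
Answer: -250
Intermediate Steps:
v(w) = -15*w
v(16) + N(15) = -15*16 - 10 = -240 - 10 = -250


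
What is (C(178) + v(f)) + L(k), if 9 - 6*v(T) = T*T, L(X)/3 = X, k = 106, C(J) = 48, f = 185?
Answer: -16010/3 ≈ -5336.7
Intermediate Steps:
L(X) = 3*X
v(T) = 3/2 - T²/6 (v(T) = 3/2 - T*T/6 = 3/2 - T²/6)
(C(178) + v(f)) + L(k) = (48 + (3/2 - ⅙*185²)) + 3*106 = (48 + (3/2 - ⅙*34225)) + 318 = (48 + (3/2 - 34225/6)) + 318 = (48 - 17108/3) + 318 = -16964/3 + 318 = -16010/3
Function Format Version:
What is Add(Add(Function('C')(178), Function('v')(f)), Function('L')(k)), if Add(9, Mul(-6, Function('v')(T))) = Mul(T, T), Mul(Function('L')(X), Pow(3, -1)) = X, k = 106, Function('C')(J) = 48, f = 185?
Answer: Rational(-16010, 3) ≈ -5336.7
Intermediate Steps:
Function('L')(X) = Mul(3, X)
Function('v')(T) = Add(Rational(3, 2), Mul(Rational(-1, 6), Pow(T, 2))) (Function('v')(T) = Add(Rational(3, 2), Mul(Rational(-1, 6), Mul(T, T))) = Add(Rational(3, 2), Mul(Rational(-1, 6), Pow(T, 2))))
Add(Add(Function('C')(178), Function('v')(f)), Function('L')(k)) = Add(Add(48, Add(Rational(3, 2), Mul(Rational(-1, 6), Pow(185, 2)))), Mul(3, 106)) = Add(Add(48, Add(Rational(3, 2), Mul(Rational(-1, 6), 34225))), 318) = Add(Add(48, Add(Rational(3, 2), Rational(-34225, 6))), 318) = Add(Add(48, Rational(-17108, 3)), 318) = Add(Rational(-16964, 3), 318) = Rational(-16010, 3)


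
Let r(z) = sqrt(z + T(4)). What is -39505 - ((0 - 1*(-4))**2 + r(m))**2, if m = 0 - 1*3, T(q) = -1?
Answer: -39757 - 64*I ≈ -39757.0 - 64.0*I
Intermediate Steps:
m = -3 (m = 0 - 3 = -3)
r(z) = sqrt(-1 + z) (r(z) = sqrt(z - 1) = sqrt(-1 + z))
-39505 - ((0 - 1*(-4))**2 + r(m))**2 = -39505 - ((0 - 1*(-4))**2 + sqrt(-1 - 3))**2 = -39505 - ((0 + 4)**2 + sqrt(-4))**2 = -39505 - (4**2 + 2*I)**2 = -39505 - (16 + 2*I)**2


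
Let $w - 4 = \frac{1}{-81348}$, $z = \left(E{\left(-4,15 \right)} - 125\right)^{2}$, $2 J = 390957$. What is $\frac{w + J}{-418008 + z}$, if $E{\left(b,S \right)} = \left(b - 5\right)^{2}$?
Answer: $- \frac{15902110409}{33846625056} \approx -0.46983$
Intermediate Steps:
$E{\left(b,S \right)} = \left(-5 + b\right)^{2}$
$J = \frac{390957}{2}$ ($J = \frac{1}{2} \cdot 390957 = \frac{390957}{2} \approx 1.9548 \cdot 10^{5}$)
$z = 1936$ ($z = \left(\left(-5 - 4\right)^{2} - 125\right)^{2} = \left(\left(-9\right)^{2} - 125\right)^{2} = \left(81 - 125\right)^{2} = \left(-44\right)^{2} = 1936$)
$w = \frac{325391}{81348}$ ($w = 4 + \frac{1}{-81348} = 4 - \frac{1}{81348} = \frac{325391}{81348} \approx 4.0$)
$\frac{w + J}{-418008 + z} = \frac{\frac{325391}{81348} + \frac{390957}{2}}{-418008 + 1936} = \frac{15902110409}{81348 \left(-416072\right)} = \frac{15902110409}{81348} \left(- \frac{1}{416072}\right) = - \frac{15902110409}{33846625056}$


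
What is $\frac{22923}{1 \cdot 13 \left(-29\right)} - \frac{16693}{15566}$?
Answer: $- \frac{363112679}{5868382} \approx -61.876$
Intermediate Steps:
$\frac{22923}{1 \cdot 13 \left(-29\right)} - \frac{16693}{15566} = \frac{22923}{13 \left(-29\right)} - \frac{16693}{15566} = \frac{22923}{-377} - \frac{16693}{15566} = 22923 \left(- \frac{1}{377}\right) - \frac{16693}{15566} = - \frac{22923}{377} - \frac{16693}{15566} = - \frac{363112679}{5868382}$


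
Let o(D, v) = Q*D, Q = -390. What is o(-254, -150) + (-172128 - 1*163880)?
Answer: -236948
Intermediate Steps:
o(D, v) = -390*D
o(-254, -150) + (-172128 - 1*163880) = -390*(-254) + (-172128 - 1*163880) = 99060 + (-172128 - 163880) = 99060 - 336008 = -236948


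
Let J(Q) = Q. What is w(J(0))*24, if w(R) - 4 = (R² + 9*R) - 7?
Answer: -72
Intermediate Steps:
w(R) = -3 + R² + 9*R (w(R) = 4 + ((R² + 9*R) - 7) = 4 + (-7 + R² + 9*R) = -3 + R² + 9*R)
w(J(0))*24 = (-3 + 0² + 9*0)*24 = (-3 + 0 + 0)*24 = -3*24 = -72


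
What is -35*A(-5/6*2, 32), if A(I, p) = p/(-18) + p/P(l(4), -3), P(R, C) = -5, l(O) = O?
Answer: 2576/9 ≈ 286.22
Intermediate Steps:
A(I, p) = -23*p/90 (A(I, p) = p/(-18) + p/(-5) = p*(-1/18) + p*(-1/5) = -p/18 - p/5 = -23*p/90)
-35*A(-5/6*2, 32) = -(-161)*32/18 = -35*(-368/45) = 2576/9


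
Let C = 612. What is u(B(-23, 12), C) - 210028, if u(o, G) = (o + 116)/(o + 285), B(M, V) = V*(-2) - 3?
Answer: -54187135/258 ≈ -2.1003e+5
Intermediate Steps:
B(M, V) = -3 - 2*V (B(M, V) = -2*V - 3 = -3 - 2*V)
u(o, G) = (116 + o)/(285 + o)
u(B(-23, 12), C) - 210028 = (116 + (-3 - 2*12))/(285 + (-3 - 2*12)) - 210028 = (116 + (-3 - 24))/(285 + (-3 - 24)) - 210028 = (116 - 27)/(285 - 27) - 210028 = 89/258 - 210028 = -54187135/258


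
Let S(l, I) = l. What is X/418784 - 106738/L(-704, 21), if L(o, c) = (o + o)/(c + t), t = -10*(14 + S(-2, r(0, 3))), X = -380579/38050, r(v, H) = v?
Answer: -59795203508377/7967365600 ≈ -7505.0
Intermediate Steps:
X = -380579/38050 (X = -380579*1/38050 = -380579/38050 ≈ -10.002)
t = -120 (t = -10*(14 - 2) = -10*12 = -120)
L(o, c) = 2*o/(-120 + c) (L(o, c) = (o + o)/(c - 120) = (2*o)/(-120 + c) = 2*o/(-120 + c))
X/418784 - 106738/L(-704, 21) = -380579/38050/418784 - 106738/(2*(-704)/(-120 + 21)) = -380579/38050*1/418784 - 106738/(2*(-704)/(-99)) = -380579/15934731200 - 106738/(2*(-704)*(-1/99)) = -380579/15934731200 - 106738/128/9 = -380579/15934731200 - 106738*9/128 = -380579/15934731200 - 480321/64 = -59795203508377/7967365600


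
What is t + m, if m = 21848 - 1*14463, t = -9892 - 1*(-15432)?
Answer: 12925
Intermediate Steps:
t = 5540 (t = -9892 + 15432 = 5540)
m = 7385 (m = 21848 - 14463 = 7385)
t + m = 5540 + 7385 = 12925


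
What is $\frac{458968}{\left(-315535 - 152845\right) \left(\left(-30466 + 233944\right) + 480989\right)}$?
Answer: $- \frac{114742}{80147663365} \approx -1.4316 \cdot 10^{-6}$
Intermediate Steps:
$\frac{458968}{\left(-315535 - 152845\right) \left(\left(-30466 + 233944\right) + 480989\right)} = \frac{458968}{\left(-468380\right) \left(203478 + 480989\right)} = \frac{458968}{\left(-468380\right) 684467} = \frac{458968}{-320590653460} = 458968 \left(- \frac{1}{320590653460}\right) = - \frac{114742}{80147663365}$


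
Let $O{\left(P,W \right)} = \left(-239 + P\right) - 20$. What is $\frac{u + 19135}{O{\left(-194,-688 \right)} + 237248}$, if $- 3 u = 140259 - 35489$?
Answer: $- \frac{9473}{142077} \approx -0.066675$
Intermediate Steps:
$O{\left(P,W \right)} = -259 + P$
$u = - \frac{104770}{3}$ ($u = - \frac{140259 - 35489}{3} = \left(- \frac{1}{3}\right) 104770 = - \frac{104770}{3} \approx -34923.0$)
$\frac{u + 19135}{O{\left(-194,-688 \right)} + 237248} = \frac{- \frac{104770}{3} + 19135}{\left(-259 - 194\right) + 237248} = - \frac{47365}{3 \left(-453 + 237248\right)} = - \frac{47365}{3 \cdot 236795} = \left(- \frac{47365}{3}\right) \frac{1}{236795} = - \frac{9473}{142077}$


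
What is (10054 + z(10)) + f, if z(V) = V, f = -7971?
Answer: 2093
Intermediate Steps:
(10054 + z(10)) + f = (10054 + 10) - 7971 = 10064 - 7971 = 2093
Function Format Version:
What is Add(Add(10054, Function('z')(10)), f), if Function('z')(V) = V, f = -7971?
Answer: 2093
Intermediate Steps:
Add(Add(10054, Function('z')(10)), f) = Add(Add(10054, 10), -7971) = Add(10064, -7971) = 2093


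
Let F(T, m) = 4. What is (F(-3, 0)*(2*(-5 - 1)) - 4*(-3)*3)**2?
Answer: 144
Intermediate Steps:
(F(-3, 0)*(2*(-5 - 1)) - 4*(-3)*3)**2 = (4*(2*(-5 - 1)) - 4*(-3)*3)**2 = (4*(2*(-6)) + 12*3)**2 = (4*(-12) + 36)**2 = (-48 + 36)**2 = (-12)**2 = 144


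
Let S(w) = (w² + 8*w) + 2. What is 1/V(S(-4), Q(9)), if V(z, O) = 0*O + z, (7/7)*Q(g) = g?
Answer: -1/14 ≈ -0.071429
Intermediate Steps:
Q(g) = g
S(w) = 2 + w² + 8*w
V(z, O) = z (V(z, O) = 0 + z = z)
1/V(S(-4), Q(9)) = 1/(2 + (-4)² + 8*(-4)) = 1/(2 + 16 - 32) = 1/(-14) = -1/14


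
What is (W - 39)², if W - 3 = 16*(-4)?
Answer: 10000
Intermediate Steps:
W = -61 (W = 3 + 16*(-4) = 3 - 64 = -61)
(W - 39)² = (-61 - 39)² = (-100)² = 10000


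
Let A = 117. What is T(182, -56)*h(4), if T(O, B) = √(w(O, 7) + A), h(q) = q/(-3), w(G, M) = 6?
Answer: -4*√123/3 ≈ -14.787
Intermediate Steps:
h(q) = -q/3 (h(q) = q*(-⅓) = -q/3)
T(O, B) = √123 (T(O, B) = √(6 + 117) = √123)
T(182, -56)*h(4) = √123*(-⅓*4) = √123*(-4/3) = -4*√123/3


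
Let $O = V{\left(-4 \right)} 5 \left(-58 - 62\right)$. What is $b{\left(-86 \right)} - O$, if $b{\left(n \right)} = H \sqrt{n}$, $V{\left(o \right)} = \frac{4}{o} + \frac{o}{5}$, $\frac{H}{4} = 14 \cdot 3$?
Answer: $-1080 + 168 i \sqrt{86} \approx -1080.0 + 1558.0 i$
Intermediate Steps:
$H = 168$ ($H = 4 \cdot 14 \cdot 3 = 4 \cdot 42 = 168$)
$V{\left(o \right)} = \frac{4}{o} + \frac{o}{5}$ ($V{\left(o \right)} = \frac{4}{o} + o \frac{1}{5} = \frac{4}{o} + \frac{o}{5}$)
$b{\left(n \right)} = 168 \sqrt{n}$
$O = 1080$ ($O = \left(\frac{4}{-4} + \frac{1}{5} \left(-4\right)\right) 5 \left(-58 - 62\right) = \left(4 \left(- \frac{1}{4}\right) - \frac{4}{5}\right) 5 \left(-120\right) = \left(-1 - \frac{4}{5}\right) 5 \left(-120\right) = \left(- \frac{9}{5}\right) 5 \left(-120\right) = \left(-9\right) \left(-120\right) = 1080$)
$b{\left(-86 \right)} - O = 168 \sqrt{-86} - 1080 = 168 i \sqrt{86} - 1080 = -1080 + 168 i \sqrt{86}$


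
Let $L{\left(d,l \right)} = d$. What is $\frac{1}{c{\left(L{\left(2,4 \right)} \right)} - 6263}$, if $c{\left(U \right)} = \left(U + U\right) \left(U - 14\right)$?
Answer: $- \frac{1}{6311} \approx -0.00015845$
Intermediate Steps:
$c{\left(U \right)} = 2 U \left(-14 + U\right)$
$\frac{1}{c{\left(L{\left(2,4 \right)} \right)} - 6263} = \frac{1}{2 \cdot 2 \left(-14 + 2\right) - 6263} = \frac{1}{2 \cdot 2 \left(-12\right) - 6263} = \frac{1}{-48 - 6263} = \frac{1}{-6311} = - \frac{1}{6311}$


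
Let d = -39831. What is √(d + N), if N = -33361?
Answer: 2*I*√18298 ≈ 270.54*I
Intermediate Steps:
√(d + N) = √(-39831 - 33361) = √(-73192) = 2*I*√18298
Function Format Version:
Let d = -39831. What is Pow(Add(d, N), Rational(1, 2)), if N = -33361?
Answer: Mul(2, I, Pow(18298, Rational(1, 2))) ≈ Mul(270.54, I)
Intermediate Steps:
Pow(Add(d, N), Rational(1, 2)) = Pow(Add(-39831, -33361), Rational(1, 2)) = Pow(-73192, Rational(1, 2)) = Mul(2, I, Pow(18298, Rational(1, 2)))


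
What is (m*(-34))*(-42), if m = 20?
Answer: 28560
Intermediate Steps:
(m*(-34))*(-42) = (20*(-34))*(-42) = -680*(-42) = 28560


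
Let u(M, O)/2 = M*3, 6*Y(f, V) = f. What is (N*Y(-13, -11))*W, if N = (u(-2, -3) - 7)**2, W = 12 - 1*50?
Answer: 89167/3 ≈ 29722.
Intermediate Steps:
Y(f, V) = f/6
W = -38 (W = 12 - 50 = -38)
u(M, O) = 6*M (u(M, O) = 2*(M*3) = 2*(3*M) = 6*M)
N = 361 (N = (6*(-2) - 7)**2 = (-12 - 7)**2 = (-19)**2 = 361)
(N*Y(-13, -11))*W = (361*((1/6)*(-13)))*(-38) = (361*(-13/6))*(-38) = -4693/6*(-38) = 89167/3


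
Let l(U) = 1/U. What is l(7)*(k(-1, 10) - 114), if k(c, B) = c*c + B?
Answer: -103/7 ≈ -14.714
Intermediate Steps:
k(c, B) = B + c² (k(c, B) = c² + B = B + c²)
l(7)*(k(-1, 10) - 114) = ((10 + (-1)²) - 114)/7 = ((10 + 1) - 114)/7 = (11 - 114)/7 = (⅐)*(-103) = -103/7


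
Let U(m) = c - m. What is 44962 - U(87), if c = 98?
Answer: 44951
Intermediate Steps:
U(m) = 98 - m
44962 - U(87) = 44962 - (98 - 1*87) = 44962 - (98 - 87) = 44962 - 1*11 = 44962 - 11 = 44951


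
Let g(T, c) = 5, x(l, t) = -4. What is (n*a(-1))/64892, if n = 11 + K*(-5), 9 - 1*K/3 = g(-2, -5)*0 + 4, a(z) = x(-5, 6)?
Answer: 64/16223 ≈ 0.0039450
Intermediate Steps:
a(z) = -4
K = 15 (K = 27 - 3*(5*0 + 4) = 27 - 3*(0 + 4) = 27 - 3*4 = 27 - 12 = 15)
n = -64 (n = 11 + 15*(-5) = 11 - 75 = -64)
(n*a(-1))/64892 = -64*(-4)/64892 = 256*(1/64892) = 64/16223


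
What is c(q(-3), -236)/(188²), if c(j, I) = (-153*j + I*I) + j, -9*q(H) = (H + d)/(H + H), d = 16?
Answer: 375701/238572 ≈ 1.5748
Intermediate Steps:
q(H) = -(16 + H)/(18*H) (q(H) = -(H + 16)/(9*(H + H)) = -(16 + H)/(9*(2*H)) = -(16 + H)*1/(2*H)/9 = -(16 + H)/(18*H))
c(j, I) = I² - 152*j (c(j, I) = (-153*j + I²) + j = (I² - 153*j) + j = I² - 152*j)
c(q(-3), -236)/(188²) = ((-236)² - 76*(-16 - 1*(-3))/(9*(-3)))/(188²) = (55696 - 76*(-1)*(-16 + 3)/(9*3))/35344 = (55696 - 76*(-1)*(-13)/(9*3))*(1/35344) = (55696 - 152*13/54)*(1/35344) = (55696 - 988/27)*(1/35344) = (1502804/27)*(1/35344) = 375701/238572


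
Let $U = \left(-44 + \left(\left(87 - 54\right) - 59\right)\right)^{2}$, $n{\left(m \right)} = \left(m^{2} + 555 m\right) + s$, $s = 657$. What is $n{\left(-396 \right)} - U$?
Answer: $-67207$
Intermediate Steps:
$n{\left(m \right)} = 657 + m^{2} + 555 m$ ($n{\left(m \right)} = \left(m^{2} + 555 m\right) + 657 = 657 + m^{2} + 555 m$)
$U = 4900$ ($U = \left(-44 + \left(33 - 59\right)\right)^{2} = \left(-44 - 26\right)^{2} = \left(-70\right)^{2} = 4900$)
$n{\left(-396 \right)} - U = \left(657 + \left(-396\right)^{2} + 555 \left(-396\right)\right) - 4900 = \left(657 + 156816 - 219780\right) - 4900 = -62307 - 4900 = -67207$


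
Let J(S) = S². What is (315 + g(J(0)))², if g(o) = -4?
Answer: 96721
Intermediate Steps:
(315 + g(J(0)))² = (315 - 4)² = 311² = 96721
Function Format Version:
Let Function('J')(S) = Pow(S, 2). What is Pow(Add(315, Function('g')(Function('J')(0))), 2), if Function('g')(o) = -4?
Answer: 96721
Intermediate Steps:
Pow(Add(315, Function('g')(Function('J')(0))), 2) = Pow(Add(315, -4), 2) = Pow(311, 2) = 96721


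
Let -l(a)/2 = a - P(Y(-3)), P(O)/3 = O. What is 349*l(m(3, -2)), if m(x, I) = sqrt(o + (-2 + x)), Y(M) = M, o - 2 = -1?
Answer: -6282 - 698*sqrt(2) ≈ -7269.1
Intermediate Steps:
o = 1 (o = 2 - 1 = 1)
P(O) = 3*O
m(x, I) = sqrt(-1 + x) (m(x, I) = sqrt(1 + (-2 + x)) = sqrt(-1 + x))
l(a) = -18 - 2*a (l(a) = -2*(a - 3*(-3)) = -2*(a - 1*(-9)) = -2*(a + 9) = -2*(9 + a) = -18 - 2*a)
349*l(m(3, -2)) = 349*(-18 - 2*sqrt(-1 + 3)) = 349*(-18 - 2*sqrt(2)) = -6282 - 698*sqrt(2)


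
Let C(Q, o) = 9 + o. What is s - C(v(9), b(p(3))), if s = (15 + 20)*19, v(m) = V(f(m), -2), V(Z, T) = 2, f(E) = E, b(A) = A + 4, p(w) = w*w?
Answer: 643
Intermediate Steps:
p(w) = w**2
b(A) = 4 + A
v(m) = 2
s = 665 (s = 35*19 = 665)
s - C(v(9), b(p(3))) = 665 - (9 + (4 + 3**2)) = 665 - (9 + (4 + 9)) = 665 - (9 + 13) = 665 - 1*22 = 665 - 22 = 643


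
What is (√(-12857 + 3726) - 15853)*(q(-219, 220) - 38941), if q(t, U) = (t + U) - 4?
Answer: 617379232 - 38944*I*√9131 ≈ 6.1738e+8 - 3.7213e+6*I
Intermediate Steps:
q(t, U) = -4 + U + t (q(t, U) = (U + t) - 4 = -4 + U + t)
(√(-12857 + 3726) - 15853)*(q(-219, 220) - 38941) = (√(-12857 + 3726) - 15853)*((-4 + 220 - 219) - 38941) = (√(-9131) - 15853)*(-3 - 38941) = (I*√9131 - 15853)*(-38944) = (-15853 + I*√9131)*(-38944) = 617379232 - 38944*I*√9131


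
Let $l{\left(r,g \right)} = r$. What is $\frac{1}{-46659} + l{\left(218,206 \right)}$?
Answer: $\frac{10171661}{46659} \approx 218.0$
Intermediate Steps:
$\frac{1}{-46659} + l{\left(218,206 \right)} = \frac{1}{-46659} + 218 = - \frac{1}{46659} + 218 = \frac{10171661}{46659}$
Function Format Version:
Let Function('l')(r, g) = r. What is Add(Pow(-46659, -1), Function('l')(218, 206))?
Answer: Rational(10171661, 46659) ≈ 218.00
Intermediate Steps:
Add(Pow(-46659, -1), Function('l')(218, 206)) = Add(Pow(-46659, -1), 218) = Add(Rational(-1, 46659), 218) = Rational(10171661, 46659)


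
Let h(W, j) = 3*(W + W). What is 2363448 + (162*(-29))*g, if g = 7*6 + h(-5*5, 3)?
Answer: 2870832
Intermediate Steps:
h(W, j) = 6*W (h(W, j) = 3*(2*W) = 6*W)
g = -108 (g = 7*6 + 6*(-5*5) = 42 + 6*(-25) = 42 - 150 = -108)
2363448 + (162*(-29))*g = 2363448 + (162*(-29))*(-108) = 2363448 - 4698*(-108) = 2363448 + 507384 = 2870832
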